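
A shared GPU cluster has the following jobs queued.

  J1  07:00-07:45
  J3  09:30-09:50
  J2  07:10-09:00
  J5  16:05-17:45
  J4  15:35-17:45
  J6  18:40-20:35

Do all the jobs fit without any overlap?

Sorted by start: J1, J2, J3, J4, J5, J6.
J2 starts before J1 ends → J1 and J2 overlap.
That's a conflict, so the schedule is not conflict-free.

No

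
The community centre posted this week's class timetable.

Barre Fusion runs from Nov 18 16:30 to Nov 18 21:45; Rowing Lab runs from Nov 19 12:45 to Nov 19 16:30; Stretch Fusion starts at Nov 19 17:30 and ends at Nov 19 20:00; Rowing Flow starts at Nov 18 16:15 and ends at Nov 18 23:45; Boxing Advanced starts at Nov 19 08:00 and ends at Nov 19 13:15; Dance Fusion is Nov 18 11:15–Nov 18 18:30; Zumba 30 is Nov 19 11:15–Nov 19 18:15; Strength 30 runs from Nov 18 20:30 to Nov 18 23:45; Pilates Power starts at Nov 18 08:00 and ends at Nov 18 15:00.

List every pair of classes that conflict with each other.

Check each pair: they overlap iff neither finishes before the other starts.
Sorted by start: Pilates Power, Dance Fusion, Rowing Flow, Barre Fusion, Strength 30, Boxing Advanced, Zumba 30, Rowing Lab, Stretch Fusion.
Dance Fusion starts before Pilates Power ends → Pilates Power and Dance Fusion overlap.
Rowing Flow starts after Pilates Power ends — done with Pilates Power.
Rowing Flow starts before Dance Fusion ends → Dance Fusion and Rowing Flow overlap.
Barre Fusion starts before Dance Fusion ends → Dance Fusion and Barre Fusion overlap.
Strength 30 starts after Dance Fusion ends — done with Dance Fusion.
Barre Fusion starts before Rowing Flow ends → Rowing Flow and Barre Fusion overlap.
Strength 30 starts before Rowing Flow ends → Rowing Flow and Strength 30 overlap.
Boxing Advanced starts after Rowing Flow ends — done with Rowing Flow.
Strength 30 starts before Barre Fusion ends → Barre Fusion and Strength 30 overlap.
Boxing Advanced starts after Barre Fusion ends — done with Barre Fusion.
Boxing Advanced starts after Strength 30 ends — done with Strength 30.
Zumba 30 starts before Boxing Advanced ends → Boxing Advanced and Zumba 30 overlap.
Rowing Lab starts before Boxing Advanced ends → Boxing Advanced and Rowing Lab overlap.
Stretch Fusion starts after Boxing Advanced ends.
Rowing Lab starts before Zumba 30 ends → Zumba 30 and Rowing Lab overlap.
Stretch Fusion starts before Zumba 30 ends → Zumba 30 and Stretch Fusion overlap.
Stretch Fusion starts after Rowing Lab ends.

Barre Fusion & Dance Fusion, Barre Fusion & Rowing Flow, Barre Fusion & Strength 30, Boxing Advanced & Rowing Lab, Boxing Advanced & Zumba 30, Dance Fusion & Pilates Power, Dance Fusion & Rowing Flow, Rowing Flow & Strength 30, Rowing Lab & Zumba 30, Stretch Fusion & Zumba 30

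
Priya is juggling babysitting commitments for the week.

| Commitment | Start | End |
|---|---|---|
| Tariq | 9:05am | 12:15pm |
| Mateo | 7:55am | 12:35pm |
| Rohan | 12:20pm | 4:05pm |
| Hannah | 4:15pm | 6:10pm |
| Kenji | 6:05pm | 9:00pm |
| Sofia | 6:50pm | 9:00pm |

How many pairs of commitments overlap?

4

Sorted by start: Mateo, Tariq, Rohan, Hannah, Kenji, Sofia.
Tariq starts before Mateo ends → Mateo and Tariq overlap.
Rohan starts before Mateo ends → Mateo and Rohan overlap.
Hannah starts after Mateo ends — done with Mateo.
Rohan starts after Tariq ends — done with Tariq.
Hannah starts after Rohan ends — done with Rohan.
Kenji starts before Hannah ends → Hannah and Kenji overlap.
Sofia starts after Hannah ends.
Sofia starts before Kenji ends → Kenji and Sofia overlap.
Overlapping pairs: Hannah & Kenji, Kenji & Sofia, Mateo & Rohan, Mateo & Tariq — 4 in total.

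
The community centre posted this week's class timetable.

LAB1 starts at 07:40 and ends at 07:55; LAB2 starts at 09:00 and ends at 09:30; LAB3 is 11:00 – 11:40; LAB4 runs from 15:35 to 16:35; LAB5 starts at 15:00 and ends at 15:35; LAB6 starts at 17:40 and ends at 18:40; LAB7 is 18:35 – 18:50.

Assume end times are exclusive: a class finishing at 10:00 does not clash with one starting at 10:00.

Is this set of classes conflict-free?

Check each pair: they overlap iff neither finishes before the other starts.
Sorted by start: LAB1, LAB2, LAB3, LAB5, LAB4, LAB6, LAB7.
LAB2 starts after LAB1 ends, so LAB1 has no further overlaps.
LAB3 starts after LAB2 ends, so LAB2 has no further overlaps.
LAB5 starts after LAB3 ends, so LAB3 has no further overlaps.
LAB4 starts exactly when LAB5 ends (back-to-back, no overlap), so LAB5 has no further overlaps.
LAB6 starts after LAB4 ends, so LAB4 has no further overlaps.
LAB7 starts before LAB6 ends → LAB6 and LAB7 overlap.
That's a conflict, so the schedule is not conflict-free.

No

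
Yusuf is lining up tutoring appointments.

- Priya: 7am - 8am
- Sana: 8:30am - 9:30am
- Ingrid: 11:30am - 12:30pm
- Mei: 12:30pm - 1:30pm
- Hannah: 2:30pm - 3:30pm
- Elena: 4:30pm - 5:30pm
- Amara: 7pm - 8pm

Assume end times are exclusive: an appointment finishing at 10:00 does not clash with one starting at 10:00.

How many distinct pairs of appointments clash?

0

Sorted by start: Priya, Sana, Ingrid, Mei, Hannah, Elena, Amara.
Sana starts after Priya ends, so Priya has no further overlaps.
Ingrid starts after Sana ends, so Sana has no further overlaps.
Mei starts exactly when Ingrid ends (back-to-back, no overlap), so Ingrid has no further overlaps.
Hannah starts after Mei ends, so Mei has no further overlaps.
Elena starts after Hannah ends, so Hannah has no further overlaps.
Amara starts after Elena ends.
No pair overlaps.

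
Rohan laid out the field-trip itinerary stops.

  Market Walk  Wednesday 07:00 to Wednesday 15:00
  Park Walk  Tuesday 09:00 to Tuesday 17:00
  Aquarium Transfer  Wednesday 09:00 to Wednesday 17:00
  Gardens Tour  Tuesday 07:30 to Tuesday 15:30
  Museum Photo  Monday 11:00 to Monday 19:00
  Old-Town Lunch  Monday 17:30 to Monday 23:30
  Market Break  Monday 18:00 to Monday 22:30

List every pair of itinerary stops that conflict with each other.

Aquarium Transfer & Market Walk, Gardens Tour & Park Walk, Market Break & Museum Photo, Market Break & Old-Town Lunch, Museum Photo & Old-Town Lunch

Sorted by start: Museum Photo, Old-Town Lunch, Market Break, Gardens Tour, Park Walk, Market Walk, Aquarium Transfer.
Old-Town Lunch starts before Museum Photo ends → Museum Photo and Old-Town Lunch overlap.
Market Break starts before Museum Photo ends → Museum Photo and Market Break overlap.
Gardens Tour starts after Museum Photo ends — done with Museum Photo.
Market Break starts before Old-Town Lunch ends → Old-Town Lunch and Market Break overlap.
Gardens Tour starts after Old-Town Lunch ends — done with Old-Town Lunch.
Gardens Tour starts after Market Break ends — done with Market Break.
Park Walk starts before Gardens Tour ends → Gardens Tour and Park Walk overlap.
Market Walk starts after Gardens Tour ends — done with Gardens Tour.
Market Walk starts after Park Walk ends — done with Park Walk.
Aquarium Transfer starts before Market Walk ends → Market Walk and Aquarium Transfer overlap.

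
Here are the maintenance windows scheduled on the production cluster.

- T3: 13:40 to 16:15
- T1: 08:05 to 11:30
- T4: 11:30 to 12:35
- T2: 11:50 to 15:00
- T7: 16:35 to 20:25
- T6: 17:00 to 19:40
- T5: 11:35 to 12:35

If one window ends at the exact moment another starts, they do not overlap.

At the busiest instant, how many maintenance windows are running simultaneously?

3

Sweep the timeline, counting +1 at each start and −1 at each end (ends before starts at a tie):
08:05 start T1 → 1
11:30 end T1 → 0
11:30 start T4 → 1
11:35 start T5 → 2
11:50 start T2 → 3
12:35 end T4 → 2
12:35 end T5 → 1
13:40 start T3 → 2
15:00 end T2 → 1
16:15 end T3 → 0
16:35 start T7 → 1
17:00 start T6 → 2
19:40 end T6 → 1
20:25 end T7 → 0
Peak is 3, at 11:50 (T2, T4, T5).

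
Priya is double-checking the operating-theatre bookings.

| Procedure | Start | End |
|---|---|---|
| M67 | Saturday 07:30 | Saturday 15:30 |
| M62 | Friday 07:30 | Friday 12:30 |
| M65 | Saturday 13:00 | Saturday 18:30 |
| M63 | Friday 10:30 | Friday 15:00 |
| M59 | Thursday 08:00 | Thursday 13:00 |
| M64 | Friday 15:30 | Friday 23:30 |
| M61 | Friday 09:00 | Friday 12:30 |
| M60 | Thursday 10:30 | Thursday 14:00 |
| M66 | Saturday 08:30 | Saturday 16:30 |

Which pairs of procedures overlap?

Sorted by start: M59, M60, M62, M61, M63, M64, M67, M66, M65.
M60 starts before M59 ends → M59 and M60 overlap.
M62 starts after M59 ends — done with M59.
M62 starts after M60 ends — done with M60.
M61 starts before M62 ends → M62 and M61 overlap.
M63 starts before M62 ends → M62 and M63 overlap.
M64 starts after M62 ends — done with M62.
M63 starts before M61 ends → M61 and M63 overlap.
M64 starts after M61 ends — done with M61.
M64 starts after M63 ends — done with M63.
M67 starts after M64 ends — done with M64.
M66 starts before M67 ends → M67 and M66 overlap.
M65 starts before M67 ends → M67 and M65 overlap.
M65 starts before M66 ends → M66 and M65 overlap.

M59 & M60, M61 & M62, M61 & M63, M62 & M63, M65 & M66, M65 & M67, M66 & M67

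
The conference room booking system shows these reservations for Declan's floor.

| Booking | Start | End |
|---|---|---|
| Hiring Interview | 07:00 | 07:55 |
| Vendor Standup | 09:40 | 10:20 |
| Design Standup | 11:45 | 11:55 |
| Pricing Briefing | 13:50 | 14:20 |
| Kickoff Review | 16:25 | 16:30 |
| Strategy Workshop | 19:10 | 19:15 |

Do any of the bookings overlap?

Two intervals overlap when each starts before the other ends.
Sorted by start: Hiring Interview, Vendor Standup, Design Standup, Pricing Briefing, Kickoff Review, Strategy Workshop.
Vendor Standup starts after Hiring Interview ends — done with Hiring Interview.
Design Standup starts after Vendor Standup ends — done with Vendor Standup.
Pricing Briefing starts after Design Standup ends — done with Design Standup.
Kickoff Review starts after Pricing Briefing ends — done with Pricing Briefing.
Strategy Workshop starts after Kickoff Review ends.
Every pair is clear; the schedule has no overlaps.

No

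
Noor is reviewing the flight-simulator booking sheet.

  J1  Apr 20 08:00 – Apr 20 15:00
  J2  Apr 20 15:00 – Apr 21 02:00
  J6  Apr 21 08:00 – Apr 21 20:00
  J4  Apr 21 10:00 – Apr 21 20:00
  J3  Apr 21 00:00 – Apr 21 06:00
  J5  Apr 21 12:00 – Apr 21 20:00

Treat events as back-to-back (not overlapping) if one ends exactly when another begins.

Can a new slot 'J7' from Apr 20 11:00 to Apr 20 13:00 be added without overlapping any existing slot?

J1: starts Apr 20 08:00 before J7 ends Apr 20 13:00, and ends Apr 20 15:00 after J7 starts Apr 20 11:00 → overlap.
J2: starts Apr 20 15:00 at or after J7 ends Apr 20 13:00 → clear.
J3: starts Apr 21 00:00 at or after J7 ends Apr 20 13:00 → clear.
J6: starts Apr 21 08:00 at or after J7 ends Apr 20 13:00 → clear.
J4: starts Apr 21 10:00 at or after J7 ends Apr 20 13:00 → clear.
J5: starts Apr 21 12:00 at or after J7 ends Apr 20 13:00 → clear.
J7 overlaps J1.

No — it overlaps J1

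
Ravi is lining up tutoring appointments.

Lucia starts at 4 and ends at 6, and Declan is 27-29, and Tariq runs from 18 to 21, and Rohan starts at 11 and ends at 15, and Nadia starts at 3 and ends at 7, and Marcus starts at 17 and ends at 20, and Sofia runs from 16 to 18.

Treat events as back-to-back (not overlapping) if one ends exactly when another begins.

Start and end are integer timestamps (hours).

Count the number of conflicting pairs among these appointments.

3

Sorted by start: Nadia, Lucia, Rohan, Sofia, Marcus, Tariq, Declan.
Lucia starts before Nadia ends → Nadia and Lucia overlap.
Rohan starts after Nadia ends; Nadia is clear from here.
Rohan starts after Lucia ends; Lucia is clear from here.
Sofia starts after Rohan ends; Rohan is clear from here.
Marcus starts before Sofia ends → Sofia and Marcus overlap.
Tariq starts exactly when Sofia ends (back-to-back, no overlap); Sofia is clear from here.
Tariq starts before Marcus ends → Marcus and Tariq overlap.
Declan starts after Marcus ends.
Declan starts after Tariq ends.
Overlapping pairs: Lucia & Nadia, Marcus & Sofia, Marcus & Tariq — 3 in total.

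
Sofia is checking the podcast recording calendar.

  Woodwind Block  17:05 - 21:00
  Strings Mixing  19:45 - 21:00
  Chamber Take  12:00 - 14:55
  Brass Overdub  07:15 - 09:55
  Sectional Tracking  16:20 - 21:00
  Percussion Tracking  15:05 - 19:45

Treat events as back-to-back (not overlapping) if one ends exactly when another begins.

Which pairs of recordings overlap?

Sorted by start: Brass Overdub, Chamber Take, Percussion Tracking, Sectional Tracking, Woodwind Block, Strings Mixing.
Chamber Take starts after Brass Overdub ends, so nothing later overlaps Brass Overdub either.
Percussion Tracking starts after Chamber Take ends, so nothing later overlaps Chamber Take either.
Sectional Tracking starts before Percussion Tracking ends → Percussion Tracking and Sectional Tracking overlap.
Woodwind Block starts before Percussion Tracking ends → Percussion Tracking and Woodwind Block overlap.
Strings Mixing starts exactly when Percussion Tracking ends (back-to-back, no overlap).
Woodwind Block starts before Sectional Tracking ends → Sectional Tracking and Woodwind Block overlap.
Strings Mixing starts before Sectional Tracking ends → Sectional Tracking and Strings Mixing overlap.
Strings Mixing starts before Woodwind Block ends → Woodwind Block and Strings Mixing overlap.

Percussion Tracking & Sectional Tracking, Percussion Tracking & Woodwind Block, Sectional Tracking & Strings Mixing, Sectional Tracking & Woodwind Block, Strings Mixing & Woodwind Block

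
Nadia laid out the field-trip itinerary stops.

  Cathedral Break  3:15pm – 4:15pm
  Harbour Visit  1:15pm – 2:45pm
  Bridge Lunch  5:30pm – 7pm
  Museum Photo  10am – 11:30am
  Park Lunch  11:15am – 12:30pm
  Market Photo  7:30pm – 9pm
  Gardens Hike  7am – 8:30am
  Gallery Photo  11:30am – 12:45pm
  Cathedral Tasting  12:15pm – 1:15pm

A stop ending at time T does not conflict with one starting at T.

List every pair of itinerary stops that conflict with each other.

Cathedral Tasting & Gallery Photo, Cathedral Tasting & Park Lunch, Gallery Photo & Park Lunch, Museum Photo & Park Lunch

Two intervals overlap when each starts before the other ends.
Sorted by start: Gardens Hike, Museum Photo, Park Lunch, Gallery Photo, Cathedral Tasting, Harbour Visit, Cathedral Break, Bridge Lunch, Market Photo.
Museum Photo starts after Gardens Hike ends, so nothing later overlaps Gardens Hike either.
Park Lunch starts before Museum Photo ends → Museum Photo and Park Lunch overlap.
Gallery Photo starts exactly when Museum Photo ends (back-to-back, no overlap), so nothing later overlaps Museum Photo either.
Gallery Photo starts before Park Lunch ends → Park Lunch and Gallery Photo overlap.
Cathedral Tasting starts before Park Lunch ends → Park Lunch and Cathedral Tasting overlap.
Harbour Visit starts after Park Lunch ends, so nothing later overlaps Park Lunch either.
Cathedral Tasting starts before Gallery Photo ends → Gallery Photo and Cathedral Tasting overlap.
Harbour Visit starts after Gallery Photo ends, so nothing later overlaps Gallery Photo either.
Harbour Visit starts exactly when Cathedral Tasting ends (back-to-back, no overlap), so nothing later overlaps Cathedral Tasting either.
Cathedral Break starts after Harbour Visit ends, so nothing later overlaps Harbour Visit either.
Bridge Lunch starts after Cathedral Break ends, so nothing later overlaps Cathedral Break either.
Market Photo starts after Bridge Lunch ends.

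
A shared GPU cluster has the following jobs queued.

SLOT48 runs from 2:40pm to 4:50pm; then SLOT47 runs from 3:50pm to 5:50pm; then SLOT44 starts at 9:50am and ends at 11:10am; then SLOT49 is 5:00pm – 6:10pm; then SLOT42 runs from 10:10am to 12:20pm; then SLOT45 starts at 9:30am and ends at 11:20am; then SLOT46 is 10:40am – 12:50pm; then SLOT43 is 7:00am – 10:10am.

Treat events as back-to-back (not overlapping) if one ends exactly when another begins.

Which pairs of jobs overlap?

Sorted by start: SLOT43, SLOT45, SLOT44, SLOT42, SLOT46, SLOT48, SLOT47, SLOT49.
SLOT45 starts before SLOT43 ends → SLOT43 and SLOT45 overlap.
SLOT44 starts before SLOT43 ends → SLOT43 and SLOT44 overlap.
SLOT42 starts exactly when SLOT43 ends (back-to-back, no overlap), so SLOT43 has no further overlaps.
SLOT44 starts before SLOT45 ends → SLOT45 and SLOT44 overlap.
SLOT42 starts before SLOT45 ends → SLOT45 and SLOT42 overlap.
SLOT46 starts before SLOT45 ends → SLOT45 and SLOT46 overlap.
SLOT48 starts after SLOT45 ends, so SLOT45 has no further overlaps.
SLOT42 starts before SLOT44 ends → SLOT44 and SLOT42 overlap.
SLOT46 starts before SLOT44 ends → SLOT44 and SLOT46 overlap.
SLOT48 starts after SLOT44 ends, so SLOT44 has no further overlaps.
SLOT46 starts before SLOT42 ends → SLOT42 and SLOT46 overlap.
SLOT48 starts after SLOT42 ends, so SLOT42 has no further overlaps.
SLOT48 starts after SLOT46 ends, so SLOT46 has no further overlaps.
SLOT47 starts before SLOT48 ends → SLOT48 and SLOT47 overlap.
SLOT49 starts after SLOT48 ends.
SLOT49 starts before SLOT47 ends → SLOT47 and SLOT49 overlap.

SLOT42 & SLOT44, SLOT42 & SLOT45, SLOT42 & SLOT46, SLOT43 & SLOT44, SLOT43 & SLOT45, SLOT44 & SLOT45, SLOT44 & SLOT46, SLOT45 & SLOT46, SLOT47 & SLOT48, SLOT47 & SLOT49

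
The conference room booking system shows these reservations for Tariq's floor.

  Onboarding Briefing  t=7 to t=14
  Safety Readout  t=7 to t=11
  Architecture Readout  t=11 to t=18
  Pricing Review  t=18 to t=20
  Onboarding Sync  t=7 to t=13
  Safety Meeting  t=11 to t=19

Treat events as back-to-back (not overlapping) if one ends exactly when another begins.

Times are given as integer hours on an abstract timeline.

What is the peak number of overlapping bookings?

4

Sort all start/end points and keep a running count:
t=7 start Onboarding Briefing → 1
t=7 start Onboarding Sync → 2
t=7 start Safety Readout → 3
t=11 end Safety Readout → 2
t=11 start Architecture Readout → 3
t=11 start Safety Meeting → 4
t=13 end Onboarding Sync → 3
t=14 end Onboarding Briefing → 2
t=18 end Architecture Readout → 1
t=18 start Pricing Review → 2
t=19 end Safety Meeting → 1
t=20 end Pricing Review → 0
Peak is 4, at t=11 (Architecture Readout, Onboarding Briefing, Onboarding Sync, Safety Meeting).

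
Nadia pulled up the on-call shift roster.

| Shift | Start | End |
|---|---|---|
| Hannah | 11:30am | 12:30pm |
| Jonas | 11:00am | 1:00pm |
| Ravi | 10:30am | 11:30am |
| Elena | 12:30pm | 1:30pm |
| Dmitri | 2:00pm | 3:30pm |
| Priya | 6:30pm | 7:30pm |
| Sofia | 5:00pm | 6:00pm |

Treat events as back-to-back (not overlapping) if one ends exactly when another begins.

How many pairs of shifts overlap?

3

Check each pair: they overlap iff neither finishes before the other starts.
Sorted by start: Ravi, Jonas, Hannah, Elena, Dmitri, Sofia, Priya.
Jonas starts before Ravi ends → Ravi and Jonas overlap.
Hannah starts exactly when Ravi ends (back-to-back, no overlap) — done with Ravi.
Hannah starts before Jonas ends → Jonas and Hannah overlap.
Elena starts before Jonas ends → Jonas and Elena overlap.
Dmitri starts after Jonas ends — done with Jonas.
Elena starts exactly when Hannah ends (back-to-back, no overlap) — done with Hannah.
Dmitri starts after Elena ends — done with Elena.
Sofia starts after Dmitri ends — done with Dmitri.
Priya starts after Sofia ends.
Overlapping pairs: Elena & Jonas, Hannah & Jonas, Jonas & Ravi — 3 in total.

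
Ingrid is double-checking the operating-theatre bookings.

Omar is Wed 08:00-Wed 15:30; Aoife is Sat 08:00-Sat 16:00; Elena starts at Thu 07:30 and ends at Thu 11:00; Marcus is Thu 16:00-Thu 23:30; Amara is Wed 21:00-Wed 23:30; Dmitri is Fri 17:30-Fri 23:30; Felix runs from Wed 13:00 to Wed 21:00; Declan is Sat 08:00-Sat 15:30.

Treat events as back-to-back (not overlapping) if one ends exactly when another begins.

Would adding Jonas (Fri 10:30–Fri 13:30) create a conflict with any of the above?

Omar: ends Wed 15:30 at or before Jonas starts Fri 10:30 → clear.
Felix: ends Wed 21:00 at or before Jonas starts Fri 10:30 → clear.
Amara: ends Wed 23:30 at or before Jonas starts Fri 10:30 → clear.
Elena: ends Thu 11:00 at or before Jonas starts Fri 10:30 → clear.
Marcus: ends Thu 23:30 at or before Jonas starts Fri 10:30 → clear.
Dmitri: starts Fri 17:30 at or after Jonas ends Fri 13:30 → clear.
Aoife: starts Sat 08:00 at or after Jonas ends Fri 13:30 → clear.
Declan: starts Sat 08:00 at or after Jonas ends Fri 13:30 → clear.

No — it doesn't clash with anything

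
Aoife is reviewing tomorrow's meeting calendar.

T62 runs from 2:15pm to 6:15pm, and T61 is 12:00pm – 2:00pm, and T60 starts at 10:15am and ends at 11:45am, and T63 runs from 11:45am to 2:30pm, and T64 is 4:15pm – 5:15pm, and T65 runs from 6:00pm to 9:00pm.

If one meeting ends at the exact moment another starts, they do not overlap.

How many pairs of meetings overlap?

4

Sorted by start: T60, T63, T61, T62, T64, T65.
T63 starts exactly when T60 ends (back-to-back, no overlap), so nothing later overlaps T60 either.
T61 starts before T63 ends → T63 and T61 overlap.
T62 starts before T63 ends → T63 and T62 overlap.
T64 starts after T63 ends, so nothing later overlaps T63 either.
T62 starts after T61 ends, so nothing later overlaps T61 either.
T64 starts before T62 ends → T62 and T64 overlap.
T65 starts before T62 ends → T62 and T65 overlap.
T65 starts after T64 ends.
Overlapping pairs: T61 & T63, T62 & T63, T62 & T64, T62 & T65 — 4 in total.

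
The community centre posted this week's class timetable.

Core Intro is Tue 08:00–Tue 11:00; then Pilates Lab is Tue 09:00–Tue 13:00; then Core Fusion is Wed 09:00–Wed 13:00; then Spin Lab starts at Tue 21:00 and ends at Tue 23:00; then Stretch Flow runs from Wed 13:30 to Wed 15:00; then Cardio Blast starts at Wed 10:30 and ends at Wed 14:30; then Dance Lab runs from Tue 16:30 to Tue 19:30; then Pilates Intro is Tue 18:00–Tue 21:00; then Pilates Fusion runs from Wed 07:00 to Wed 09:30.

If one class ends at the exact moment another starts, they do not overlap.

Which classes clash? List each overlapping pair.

Cardio Blast & Core Fusion, Cardio Blast & Stretch Flow, Core Fusion & Pilates Fusion, Core Intro & Pilates Lab, Dance Lab & Pilates Intro

Sorted by start: Core Intro, Pilates Lab, Dance Lab, Pilates Intro, Spin Lab, Pilates Fusion, Core Fusion, Cardio Blast, Stretch Flow.
Pilates Lab starts before Core Intro ends → Core Intro and Pilates Lab overlap.
Dance Lab starts after Core Intro ends, so Core Intro has no further overlaps.
Dance Lab starts after Pilates Lab ends, so Pilates Lab has no further overlaps.
Pilates Intro starts before Dance Lab ends → Dance Lab and Pilates Intro overlap.
Spin Lab starts after Dance Lab ends, so Dance Lab has no further overlaps.
Spin Lab starts exactly when Pilates Intro ends (back-to-back, no overlap), so Pilates Intro has no further overlaps.
Pilates Fusion starts after Spin Lab ends, so Spin Lab has no further overlaps.
Core Fusion starts before Pilates Fusion ends → Pilates Fusion and Core Fusion overlap.
Cardio Blast starts after Pilates Fusion ends, so Pilates Fusion has no further overlaps.
Cardio Blast starts before Core Fusion ends → Core Fusion and Cardio Blast overlap.
Stretch Flow starts after Core Fusion ends.
Stretch Flow starts before Cardio Blast ends → Cardio Blast and Stretch Flow overlap.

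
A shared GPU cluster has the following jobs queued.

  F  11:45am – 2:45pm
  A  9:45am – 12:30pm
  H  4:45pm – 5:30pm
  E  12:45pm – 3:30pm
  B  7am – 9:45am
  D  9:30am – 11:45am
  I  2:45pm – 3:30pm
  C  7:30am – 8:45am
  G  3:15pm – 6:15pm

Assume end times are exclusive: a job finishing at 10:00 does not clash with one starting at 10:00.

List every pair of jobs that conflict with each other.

A & D, A & F, B & C, B & D, E & F, E & G, E & I, G & H, G & I

Two intervals overlap when each starts before the other ends.
Sorted by start: B, C, D, A, F, E, I, G, H.
C starts before B ends → B and C overlap.
D starts before B ends → B and D overlap.
A starts exactly when B ends (back-to-back, no overlap); B is clear from here.
D starts after C ends; C is clear from here.
A starts before D ends → D and A overlap.
F starts exactly when D ends (back-to-back, no overlap); D is clear from here.
F starts before A ends → A and F overlap.
E starts after A ends; A is clear from here.
E starts before F ends → F and E overlap.
I starts exactly when F ends (back-to-back, no overlap); F is clear from here.
I starts before E ends → E and I overlap.
G starts before E ends → E and G overlap.
H starts after E ends.
G starts before I ends → I and G overlap.
H starts after I ends.
H starts before G ends → G and H overlap.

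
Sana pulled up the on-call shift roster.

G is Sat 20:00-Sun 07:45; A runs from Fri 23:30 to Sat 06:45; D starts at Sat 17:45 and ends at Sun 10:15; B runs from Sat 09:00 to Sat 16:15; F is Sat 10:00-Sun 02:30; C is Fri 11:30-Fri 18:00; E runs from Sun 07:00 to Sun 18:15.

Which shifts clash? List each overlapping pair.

Sorted by start: C, A, B, F, D, G, E.
A starts after C ends; C is clear from here.
B starts after A ends; A is clear from here.
F starts before B ends → B and F overlap.
D starts after B ends; B is clear from here.
D starts before F ends → F and D overlap.
G starts before F ends → F and G overlap.
E starts after F ends.
G starts before D ends → D and G overlap.
E starts before D ends → D and E overlap.
E starts before G ends → G and E overlap.

B & F, D & E, D & F, D & G, E & G, F & G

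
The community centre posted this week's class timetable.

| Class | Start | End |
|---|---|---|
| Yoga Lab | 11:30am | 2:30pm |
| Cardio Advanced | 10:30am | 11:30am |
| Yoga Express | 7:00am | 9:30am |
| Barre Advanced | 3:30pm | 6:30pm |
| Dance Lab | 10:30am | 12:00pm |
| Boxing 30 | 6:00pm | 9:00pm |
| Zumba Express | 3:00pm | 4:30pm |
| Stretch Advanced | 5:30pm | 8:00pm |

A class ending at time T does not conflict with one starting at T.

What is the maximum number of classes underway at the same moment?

Sweep the timeline, counting +1 at each start and −1 at each end (ends before starts at a tie):
7:00am start Yoga Express → 1
9:30am end Yoga Express → 0
10:30am start Cardio Advanced → 1
10:30am start Dance Lab → 2
11:30am end Cardio Advanced → 1
11:30am start Yoga Lab → 2
12:00pm end Dance Lab → 1
2:30pm end Yoga Lab → 0
3:00pm start Zumba Express → 1
3:30pm start Barre Advanced → 2
4:30pm end Zumba Express → 1
5:30pm start Stretch Advanced → 2
6:00pm start Boxing 30 → 3
6:30pm end Barre Advanced → 2
8:00pm end Stretch Advanced → 1
9:00pm end Boxing 30 → 0
Peak is 3, at 6:00pm (Barre Advanced, Boxing 30, Stretch Advanced).

3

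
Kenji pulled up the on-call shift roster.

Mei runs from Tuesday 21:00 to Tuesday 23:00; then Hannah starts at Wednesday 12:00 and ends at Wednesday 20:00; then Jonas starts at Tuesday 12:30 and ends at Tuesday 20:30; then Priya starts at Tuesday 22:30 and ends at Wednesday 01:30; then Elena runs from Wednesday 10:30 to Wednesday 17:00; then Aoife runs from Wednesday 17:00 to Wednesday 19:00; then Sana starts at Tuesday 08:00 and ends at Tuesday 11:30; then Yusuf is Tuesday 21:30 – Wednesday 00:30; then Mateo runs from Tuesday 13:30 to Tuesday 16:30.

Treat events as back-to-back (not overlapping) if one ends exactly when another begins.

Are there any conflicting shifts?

Sorted by start: Sana, Jonas, Mateo, Mei, Yusuf, Priya, Elena, Hannah, Aoife.
Jonas starts after Sana ends; Sana is clear from here.
Mateo starts before Jonas ends → Jonas and Mateo overlap.
That's a conflict, so the schedule is not conflict-free.

Yes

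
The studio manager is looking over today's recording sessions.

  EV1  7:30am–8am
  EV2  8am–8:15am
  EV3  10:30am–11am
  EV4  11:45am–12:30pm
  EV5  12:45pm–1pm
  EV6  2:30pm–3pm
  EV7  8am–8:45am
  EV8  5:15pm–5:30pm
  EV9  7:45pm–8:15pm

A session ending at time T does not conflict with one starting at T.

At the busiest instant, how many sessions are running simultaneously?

Sort all start/end points and keep a running count:
7:30am start EV1 → 1
8am end EV1 → 0
8am start EV2 → 1
8am start EV7 → 2
8:15am end EV2 → 1
8:45am end EV7 → 0
10:30am start EV3 → 1
11am end EV3 → 0
11:45am start EV4 → 1
12:30pm end EV4 → 0
12:45pm start EV5 → 1
1pm end EV5 → 0
2:30pm start EV6 → 1
3pm end EV6 → 0
5:15pm start EV8 → 1
5:30pm end EV8 → 0
7:45pm start EV9 → 1
8:15pm end EV9 → 0
Peak is 2, at 8am (EV2, EV7).

2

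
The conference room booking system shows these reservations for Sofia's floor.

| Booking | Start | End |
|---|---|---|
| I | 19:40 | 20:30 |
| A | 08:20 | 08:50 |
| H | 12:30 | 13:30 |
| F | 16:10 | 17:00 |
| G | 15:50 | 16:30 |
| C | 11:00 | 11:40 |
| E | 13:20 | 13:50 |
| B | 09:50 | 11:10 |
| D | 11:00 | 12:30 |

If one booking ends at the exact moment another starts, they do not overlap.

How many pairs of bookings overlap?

Sorted by start: A, B, C, D, H, E, G, F, I.
B starts after A ends, so nothing later overlaps A either.
C starts before B ends → B and C overlap.
D starts before B ends → B and D overlap.
H starts after B ends, so nothing later overlaps B either.
D starts before C ends → C and D overlap.
H starts after C ends, so nothing later overlaps C either.
H starts exactly when D ends (back-to-back, no overlap), so nothing later overlaps D either.
E starts before H ends → H and E overlap.
G starts after H ends, so nothing later overlaps H either.
G starts after E ends, so nothing later overlaps E either.
F starts before G ends → G and F overlap.
I starts after G ends.
I starts after F ends.
Overlapping pairs: B & C, B & D, C & D, E & H, F & G — 5 in total.

5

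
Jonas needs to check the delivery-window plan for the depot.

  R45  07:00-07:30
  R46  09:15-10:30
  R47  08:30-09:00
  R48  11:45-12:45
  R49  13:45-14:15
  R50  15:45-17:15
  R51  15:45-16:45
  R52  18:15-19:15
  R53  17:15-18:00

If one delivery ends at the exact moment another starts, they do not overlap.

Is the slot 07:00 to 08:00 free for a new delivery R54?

No — it overlaps R45

R45: starts 07:00 before R54 ends 08:00, and ends 07:30 after R54 starts 07:00 → overlap.
R47: starts 08:30 at or after R54 ends 08:00 → clear.
R46: starts 09:15 at or after R54 ends 08:00 → clear.
R48: starts 11:45 at or after R54 ends 08:00 → clear.
R49: starts 13:45 at or after R54 ends 08:00 → clear.
R50: starts 15:45 at or after R54 ends 08:00 → clear.
R51: starts 15:45 at or after R54 ends 08:00 → clear.
R53: starts 17:15 at or after R54 ends 08:00 → clear.
R52: starts 18:15 at or after R54 ends 08:00 → clear.
R54 overlaps R45.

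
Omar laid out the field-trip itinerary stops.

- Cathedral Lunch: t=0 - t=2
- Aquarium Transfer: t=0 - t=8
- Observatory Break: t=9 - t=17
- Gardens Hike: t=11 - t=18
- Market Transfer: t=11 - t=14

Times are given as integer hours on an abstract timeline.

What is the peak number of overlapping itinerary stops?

Walk through starts and ends in time order (an end at T is processed before a start at T):
t=0 start Aquarium Transfer → 1
t=0 start Cathedral Lunch → 2
t=2 end Cathedral Lunch → 1
t=8 end Aquarium Transfer → 0
t=9 start Observatory Break → 1
t=11 start Gardens Hike → 2
t=11 start Market Transfer → 3
t=14 end Market Transfer → 2
t=17 end Observatory Break → 1
t=18 end Gardens Hike → 0
Peak is 3, at t=11 (Gardens Hike, Market Transfer, Observatory Break).

3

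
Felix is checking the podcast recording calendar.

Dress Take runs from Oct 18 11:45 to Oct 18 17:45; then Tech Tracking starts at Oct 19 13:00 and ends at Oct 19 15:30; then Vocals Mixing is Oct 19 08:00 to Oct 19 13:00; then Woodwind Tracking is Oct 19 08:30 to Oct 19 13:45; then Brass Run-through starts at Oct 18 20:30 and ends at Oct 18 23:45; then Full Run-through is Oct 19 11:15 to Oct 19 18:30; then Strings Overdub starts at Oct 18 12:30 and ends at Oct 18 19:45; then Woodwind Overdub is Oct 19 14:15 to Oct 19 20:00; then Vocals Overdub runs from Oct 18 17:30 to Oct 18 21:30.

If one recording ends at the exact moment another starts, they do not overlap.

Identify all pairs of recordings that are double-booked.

Sorted by start: Dress Take, Strings Overdub, Vocals Overdub, Brass Run-through, Vocals Mixing, Woodwind Tracking, Full Run-through, Tech Tracking, Woodwind Overdub.
Strings Overdub starts before Dress Take ends → Dress Take and Strings Overdub overlap.
Vocals Overdub starts before Dress Take ends → Dress Take and Vocals Overdub overlap.
Brass Run-through starts after Dress Take ends — done with Dress Take.
Vocals Overdub starts before Strings Overdub ends → Strings Overdub and Vocals Overdub overlap.
Brass Run-through starts after Strings Overdub ends — done with Strings Overdub.
Brass Run-through starts before Vocals Overdub ends → Vocals Overdub and Brass Run-through overlap.
Vocals Mixing starts after Vocals Overdub ends — done with Vocals Overdub.
Vocals Mixing starts after Brass Run-through ends — done with Brass Run-through.
Woodwind Tracking starts before Vocals Mixing ends → Vocals Mixing and Woodwind Tracking overlap.
Full Run-through starts before Vocals Mixing ends → Vocals Mixing and Full Run-through overlap.
Tech Tracking starts exactly when Vocals Mixing ends (back-to-back, no overlap) — done with Vocals Mixing.
Full Run-through starts before Woodwind Tracking ends → Woodwind Tracking and Full Run-through overlap.
Tech Tracking starts before Woodwind Tracking ends → Woodwind Tracking and Tech Tracking overlap.
Woodwind Overdub starts after Woodwind Tracking ends.
Tech Tracking starts before Full Run-through ends → Full Run-through and Tech Tracking overlap.
Woodwind Overdub starts before Full Run-through ends → Full Run-through and Woodwind Overdub overlap.
Woodwind Overdub starts before Tech Tracking ends → Tech Tracking and Woodwind Overdub overlap.

Brass Run-through & Vocals Overdub, Dress Take & Strings Overdub, Dress Take & Vocals Overdub, Full Run-through & Tech Tracking, Full Run-through & Vocals Mixing, Full Run-through & Woodwind Overdub, Full Run-through & Woodwind Tracking, Strings Overdub & Vocals Overdub, Tech Tracking & Woodwind Overdub, Tech Tracking & Woodwind Tracking, Vocals Mixing & Woodwind Tracking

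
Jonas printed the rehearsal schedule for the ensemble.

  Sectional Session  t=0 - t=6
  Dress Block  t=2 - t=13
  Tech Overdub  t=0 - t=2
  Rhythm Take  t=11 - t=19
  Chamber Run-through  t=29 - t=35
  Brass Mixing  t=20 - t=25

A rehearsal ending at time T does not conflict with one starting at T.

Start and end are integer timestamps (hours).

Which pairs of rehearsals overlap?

Dress Block & Rhythm Take, Dress Block & Sectional Session, Sectional Session & Tech Overdub

Sorted by start: Sectional Session, Tech Overdub, Dress Block, Rhythm Take, Brass Mixing, Chamber Run-through.
Tech Overdub starts before Sectional Session ends → Sectional Session and Tech Overdub overlap.
Dress Block starts before Sectional Session ends → Sectional Session and Dress Block overlap.
Rhythm Take starts after Sectional Session ends — done with Sectional Session.
Dress Block starts exactly when Tech Overdub ends (back-to-back, no overlap) — done with Tech Overdub.
Rhythm Take starts before Dress Block ends → Dress Block and Rhythm Take overlap.
Brass Mixing starts after Dress Block ends — done with Dress Block.
Brass Mixing starts after Rhythm Take ends — done with Rhythm Take.
Chamber Run-through starts after Brass Mixing ends.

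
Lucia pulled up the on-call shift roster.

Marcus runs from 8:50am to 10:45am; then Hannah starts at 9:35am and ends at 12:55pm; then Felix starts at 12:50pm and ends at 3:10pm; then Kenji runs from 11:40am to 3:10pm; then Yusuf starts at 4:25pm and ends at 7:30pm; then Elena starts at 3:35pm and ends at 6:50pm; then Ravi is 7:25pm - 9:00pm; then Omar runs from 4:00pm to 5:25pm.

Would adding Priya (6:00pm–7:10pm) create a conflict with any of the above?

Yes — it overlaps Elena, Yusuf

Marcus: ends 10:45am at or before Priya starts 6:00pm → clear.
Hannah: ends 12:55pm at or before Priya starts 6:00pm → clear.
Kenji: ends 3:10pm at or before Priya starts 6:00pm → clear.
Felix: ends 3:10pm at or before Priya starts 6:00pm → clear.
Elena: starts 3:35pm before Priya ends 7:10pm, and ends 6:50pm after Priya starts 6:00pm → overlap.
Omar: ends 5:25pm at or before Priya starts 6:00pm → clear.
Yusuf: starts 4:25pm before Priya ends 7:10pm, and ends 7:30pm after Priya starts 6:00pm → overlap.
Ravi: starts 7:25pm at or after Priya ends 7:10pm → clear.
Priya overlaps Yusuf, Elena.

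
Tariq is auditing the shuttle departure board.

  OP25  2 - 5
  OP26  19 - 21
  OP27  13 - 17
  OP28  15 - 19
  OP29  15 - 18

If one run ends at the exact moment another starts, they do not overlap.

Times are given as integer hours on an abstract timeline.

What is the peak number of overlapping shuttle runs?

3

Sort all start/end points and keep a running count:
2 start OP25 → 1
5 end OP25 → 0
13 start OP27 → 1
15 start OP28 → 2
15 start OP29 → 3
17 end OP27 → 2
18 end OP29 → 1
19 end OP28 → 0
19 start OP26 → 1
21 end OP26 → 0
Peak is 3, at 15 (OP27, OP28, OP29).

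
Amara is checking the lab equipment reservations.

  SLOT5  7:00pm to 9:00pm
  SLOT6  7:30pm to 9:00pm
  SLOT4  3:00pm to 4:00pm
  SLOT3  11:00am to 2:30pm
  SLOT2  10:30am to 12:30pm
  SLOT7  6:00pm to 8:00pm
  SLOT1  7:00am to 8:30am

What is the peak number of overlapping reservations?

3

Walk through starts and ends in time order (an end at T is processed before a start at T):
7:00am start SLOT1 → 1
8:30am end SLOT1 → 0
10:30am start SLOT2 → 1
11:00am start SLOT3 → 2
12:30pm end SLOT2 → 1
2:30pm end SLOT3 → 0
3:00pm start SLOT4 → 1
4:00pm end SLOT4 → 0
6:00pm start SLOT7 → 1
7:00pm start SLOT5 → 2
7:30pm start SLOT6 → 3
8:00pm end SLOT7 → 2
9:00pm end SLOT5 → 1
9:00pm end SLOT6 → 0
Peak is 3, at 7:30pm (SLOT5, SLOT6, SLOT7).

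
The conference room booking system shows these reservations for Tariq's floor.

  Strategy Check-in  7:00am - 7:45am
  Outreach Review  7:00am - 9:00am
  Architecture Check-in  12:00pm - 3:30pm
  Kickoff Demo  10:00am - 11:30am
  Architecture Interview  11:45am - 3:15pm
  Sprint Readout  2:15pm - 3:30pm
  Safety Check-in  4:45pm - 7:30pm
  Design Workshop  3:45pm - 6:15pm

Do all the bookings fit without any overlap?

No

Sorted by start: Strategy Check-in, Outreach Review, Kickoff Demo, Architecture Interview, Architecture Check-in, Sprint Readout, Design Workshop, Safety Check-in.
Outreach Review starts before Strategy Check-in ends → Strategy Check-in and Outreach Review overlap.
That's a conflict, so the schedule is not conflict-free.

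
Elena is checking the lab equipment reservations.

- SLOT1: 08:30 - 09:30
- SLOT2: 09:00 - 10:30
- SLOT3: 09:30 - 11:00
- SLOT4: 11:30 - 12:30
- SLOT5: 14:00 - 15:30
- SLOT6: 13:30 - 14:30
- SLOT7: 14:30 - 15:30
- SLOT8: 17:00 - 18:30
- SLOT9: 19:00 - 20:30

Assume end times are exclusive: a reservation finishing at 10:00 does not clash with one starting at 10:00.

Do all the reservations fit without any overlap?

No

Sorted by start: SLOT1, SLOT2, SLOT3, SLOT4, SLOT6, SLOT5, SLOT7, SLOT8, SLOT9.
SLOT2 starts before SLOT1 ends → SLOT1 and SLOT2 overlap.
That's a conflict, so the schedule is not conflict-free.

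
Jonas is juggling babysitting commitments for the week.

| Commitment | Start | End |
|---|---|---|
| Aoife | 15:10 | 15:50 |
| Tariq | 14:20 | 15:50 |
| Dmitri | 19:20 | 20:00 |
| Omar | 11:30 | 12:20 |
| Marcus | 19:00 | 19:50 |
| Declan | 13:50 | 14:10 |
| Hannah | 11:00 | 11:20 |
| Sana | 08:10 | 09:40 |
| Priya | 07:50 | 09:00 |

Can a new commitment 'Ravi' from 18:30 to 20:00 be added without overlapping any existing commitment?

Priya: ends 09:00 at or before Ravi starts 18:30 → clear.
Sana: ends 09:40 at or before Ravi starts 18:30 → clear.
Hannah: ends 11:20 at or before Ravi starts 18:30 → clear.
Omar: ends 12:20 at or before Ravi starts 18:30 → clear.
Declan: ends 14:10 at or before Ravi starts 18:30 → clear.
Tariq: ends 15:50 at or before Ravi starts 18:30 → clear.
Aoife: ends 15:50 at or before Ravi starts 18:30 → clear.
Marcus: starts 19:00 before Ravi ends 20:00, and ends 19:50 after Ravi starts 18:30 → overlap.
Dmitri: starts 19:20 before Ravi ends 20:00, and ends 20:00 after Ravi starts 18:30 → overlap.
Ravi overlaps Dmitri, Marcus.

No — it overlaps Dmitri, Marcus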